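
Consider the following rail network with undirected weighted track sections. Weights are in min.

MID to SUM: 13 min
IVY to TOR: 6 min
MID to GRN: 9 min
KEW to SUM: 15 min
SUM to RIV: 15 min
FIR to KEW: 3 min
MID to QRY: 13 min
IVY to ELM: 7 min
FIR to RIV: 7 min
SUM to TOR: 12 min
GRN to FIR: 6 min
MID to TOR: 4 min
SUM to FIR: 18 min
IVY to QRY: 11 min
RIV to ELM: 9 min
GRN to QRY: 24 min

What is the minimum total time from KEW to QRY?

31 min

Shortest distances from KEW:
KEW: 0
FIR: 3  (via KEW)
GRN: 9  (via FIR)
RIV: 10  (via FIR)
SUM: 15  (via KEW)
MID: 18  (via GRN)
ELM: 19  (via RIV)
TOR: 22  (via MID)
IVY: 26  (via ELM)
QRY: 31  (via MID)
Shortest route: KEW–FIR–GRN–MID–QRY = 31 min.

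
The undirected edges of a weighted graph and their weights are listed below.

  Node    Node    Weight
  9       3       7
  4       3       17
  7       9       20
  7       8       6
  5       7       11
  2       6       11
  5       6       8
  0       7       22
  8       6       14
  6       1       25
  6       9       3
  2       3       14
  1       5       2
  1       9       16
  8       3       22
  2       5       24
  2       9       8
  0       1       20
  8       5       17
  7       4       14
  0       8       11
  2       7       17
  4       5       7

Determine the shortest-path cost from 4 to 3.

Enumerating some paths:
4 - 3: 17 = 17
4 - 5 - 6 - 9 - 3: 7+8+3+7 = 25
4 - 5 - 1 - 9 - 3: 7+2+16+7 = 32
The minimum is 17 via 4 - 3.

17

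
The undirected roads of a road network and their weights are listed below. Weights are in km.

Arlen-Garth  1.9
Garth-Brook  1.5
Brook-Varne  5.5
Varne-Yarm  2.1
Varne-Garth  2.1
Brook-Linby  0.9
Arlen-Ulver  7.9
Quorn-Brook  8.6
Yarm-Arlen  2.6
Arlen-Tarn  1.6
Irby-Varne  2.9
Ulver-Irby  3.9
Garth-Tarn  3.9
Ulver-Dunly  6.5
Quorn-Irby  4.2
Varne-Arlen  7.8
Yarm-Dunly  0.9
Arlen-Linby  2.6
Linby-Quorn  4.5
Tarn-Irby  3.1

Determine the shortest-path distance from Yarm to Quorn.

Settle nodes by increasing distance from Yarm:
Yarm: 0
Dunly: 0.9  (via Yarm)
Varne: 2.1  (via Yarm)
Arlen: 2.6  (via Yarm)
Tarn: 4.2  (via Arlen)
Garth: 4.2  (via Varne)
Irby: 5  (via Varne)
Linby: 5.2  (via Arlen)
Brook: 5.7  (via Garth)
Ulver: 7.4  (via Dunly)
Quorn: 9.2  (via Irby)
Shortest route: Yarm–Varne–Irby–Quorn = 9.2 km.

9.2 km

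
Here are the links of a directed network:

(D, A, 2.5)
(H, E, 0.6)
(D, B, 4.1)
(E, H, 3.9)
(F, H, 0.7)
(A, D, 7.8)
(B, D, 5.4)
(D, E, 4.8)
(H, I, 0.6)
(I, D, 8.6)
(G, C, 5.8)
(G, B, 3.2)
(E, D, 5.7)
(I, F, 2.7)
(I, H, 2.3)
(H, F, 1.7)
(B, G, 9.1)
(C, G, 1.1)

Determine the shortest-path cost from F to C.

26

Candidate routes:
F → H → I → D → B → G → C: 0.7+0.6+8.6+4.1+9.1+5.8 = 28.9
F → H → E → D → B → G → C: 0.7+0.6+5.7+4.1+9.1+5.8 = 26
The minimum is 26 via F → H → E → D → B → G → C.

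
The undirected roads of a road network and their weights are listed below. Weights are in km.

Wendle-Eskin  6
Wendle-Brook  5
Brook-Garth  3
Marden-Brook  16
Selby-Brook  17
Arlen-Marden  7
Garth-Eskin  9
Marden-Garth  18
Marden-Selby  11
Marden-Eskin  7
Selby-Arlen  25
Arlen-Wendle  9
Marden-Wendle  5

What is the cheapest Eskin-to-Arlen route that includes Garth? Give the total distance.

Best Eskin to Garth: Eskin–Garth costing 9
Best Garth to Arlen: Garth–Brook–Wendle–Arlen costing 17
Total via Garth: 9 + 17 = 26 km.

26 km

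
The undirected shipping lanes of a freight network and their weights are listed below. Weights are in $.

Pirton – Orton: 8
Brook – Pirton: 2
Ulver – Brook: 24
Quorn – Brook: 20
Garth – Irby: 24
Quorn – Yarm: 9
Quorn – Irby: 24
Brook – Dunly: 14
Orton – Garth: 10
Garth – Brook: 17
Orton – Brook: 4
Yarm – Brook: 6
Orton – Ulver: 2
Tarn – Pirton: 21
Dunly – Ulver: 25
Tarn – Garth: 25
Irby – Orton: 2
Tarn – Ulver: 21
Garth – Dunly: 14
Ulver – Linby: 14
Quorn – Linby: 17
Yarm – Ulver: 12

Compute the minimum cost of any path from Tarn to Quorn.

$38

Compare a few routes:
Tarn–Pirton–Brook–Yarm–Quorn: 21+2+6+9 = 38
Tarn–Ulver–Orton–Brook–Yarm–Quorn: 21+2+4+6+9 = 42
Cheapest is Tarn–Pirton–Brook–Yarm–Quorn at $38.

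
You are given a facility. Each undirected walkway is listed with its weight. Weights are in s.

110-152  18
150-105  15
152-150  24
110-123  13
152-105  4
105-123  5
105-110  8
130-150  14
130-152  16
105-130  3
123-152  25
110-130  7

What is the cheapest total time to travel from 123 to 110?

Candidate routes:
123–110: 13 = 13
123–105–130–110: 5+3+7 = 15
The minimum is 13 s via 123–110.

13 s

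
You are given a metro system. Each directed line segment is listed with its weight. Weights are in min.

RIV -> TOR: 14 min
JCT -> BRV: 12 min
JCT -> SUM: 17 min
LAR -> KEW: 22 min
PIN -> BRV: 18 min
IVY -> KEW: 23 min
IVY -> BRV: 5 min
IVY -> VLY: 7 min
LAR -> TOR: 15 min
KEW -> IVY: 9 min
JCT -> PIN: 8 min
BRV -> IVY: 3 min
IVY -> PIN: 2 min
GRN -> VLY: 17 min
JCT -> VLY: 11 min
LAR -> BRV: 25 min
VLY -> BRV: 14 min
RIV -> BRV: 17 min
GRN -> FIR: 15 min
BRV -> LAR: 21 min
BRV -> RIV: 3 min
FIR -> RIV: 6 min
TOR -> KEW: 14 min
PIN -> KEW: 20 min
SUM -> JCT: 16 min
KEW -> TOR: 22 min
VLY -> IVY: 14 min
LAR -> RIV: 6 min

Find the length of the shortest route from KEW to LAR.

35 min

Compare a few routes:
KEW - IVY - BRV - LAR: 9+5+21 = 35
KEW - IVY - PIN - BRV - LAR: 9+2+18+21 = 50
KEW - IVY - VLY - BRV - LAR: 9+7+14+21 = 51
The minimum is 35 min via KEW - IVY - BRV - LAR.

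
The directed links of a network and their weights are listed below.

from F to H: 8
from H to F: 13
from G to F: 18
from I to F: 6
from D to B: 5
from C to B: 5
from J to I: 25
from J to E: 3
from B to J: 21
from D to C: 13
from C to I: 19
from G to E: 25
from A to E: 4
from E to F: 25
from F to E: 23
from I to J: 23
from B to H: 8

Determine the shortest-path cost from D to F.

Compare a few routes:
D → C → I → F: 13+19+6 = 38
D → C → B → H → F: 13+5+8+13 = 39
D → B → H → F: 5+8+13 = 26
The minimum is 26 via D → B → H → F.

26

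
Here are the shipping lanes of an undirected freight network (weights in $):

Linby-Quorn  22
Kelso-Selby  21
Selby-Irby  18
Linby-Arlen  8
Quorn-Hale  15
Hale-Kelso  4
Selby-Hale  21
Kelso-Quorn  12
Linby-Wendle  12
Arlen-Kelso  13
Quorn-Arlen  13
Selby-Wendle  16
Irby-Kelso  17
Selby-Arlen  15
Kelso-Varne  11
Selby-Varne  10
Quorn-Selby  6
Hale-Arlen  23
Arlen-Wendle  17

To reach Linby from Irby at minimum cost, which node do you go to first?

Enumerating some paths:
Irby–Selby–Quorn–Linby: 18+6+22 = 46
Irby–Kelso–Arlen–Linby: 17+13+8 = 38
Irby–Selby–Quorn–Arlen–Linby: 18+6+13+8 = 45
Irby–Selby–Arlen–Linby: 18+15+8 = 41
Cheapest is Irby–Kelso–Arlen–Linby at $38.
So from Irby the first move is to Kelso.

Kelso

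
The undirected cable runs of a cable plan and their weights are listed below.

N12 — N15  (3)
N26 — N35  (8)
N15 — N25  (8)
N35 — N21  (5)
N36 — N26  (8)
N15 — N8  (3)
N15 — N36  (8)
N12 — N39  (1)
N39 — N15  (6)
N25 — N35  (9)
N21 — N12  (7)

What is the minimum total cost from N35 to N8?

18

Enumerating some paths:
N35 - N21 - N12 - N39 - N15 - N8: 5+7+1+6+3 = 22
N35 - N25 - N15 - N8: 9+8+3 = 20
N35 - N21 - N12 - N15 - N8: 5+7+3+3 = 18
The minimum is 18 via N35 - N21 - N12 - N15 - N8.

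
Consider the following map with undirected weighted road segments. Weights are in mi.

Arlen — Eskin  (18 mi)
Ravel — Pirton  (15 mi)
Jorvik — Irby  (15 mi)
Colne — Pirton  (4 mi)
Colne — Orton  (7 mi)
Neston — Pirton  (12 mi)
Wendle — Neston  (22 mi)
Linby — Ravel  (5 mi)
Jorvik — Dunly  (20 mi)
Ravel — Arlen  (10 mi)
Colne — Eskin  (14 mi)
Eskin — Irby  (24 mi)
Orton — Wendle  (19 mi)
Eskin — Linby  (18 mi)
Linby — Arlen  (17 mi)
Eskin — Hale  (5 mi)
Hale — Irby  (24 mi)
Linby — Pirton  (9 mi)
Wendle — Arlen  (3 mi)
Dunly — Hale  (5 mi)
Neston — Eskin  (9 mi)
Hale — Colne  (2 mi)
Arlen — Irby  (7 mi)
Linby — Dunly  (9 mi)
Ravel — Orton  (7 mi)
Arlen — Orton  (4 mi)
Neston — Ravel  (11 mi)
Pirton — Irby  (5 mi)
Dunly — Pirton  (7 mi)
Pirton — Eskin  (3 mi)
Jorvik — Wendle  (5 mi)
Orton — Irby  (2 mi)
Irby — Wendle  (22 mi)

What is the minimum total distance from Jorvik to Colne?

Running Dijkstra from Jorvik:
Jorvik: 0
Wendle: 5  (via Jorvik)
Arlen: 8  (via Wendle)
Orton: 12  (via Arlen)
Irby: 14  (via Orton)
Ravel: 18  (via Arlen)
Colne: 19  (via Orton)
Shortest route: Jorvik–Wendle–Arlen–Orton–Colne = 19 mi.

19 mi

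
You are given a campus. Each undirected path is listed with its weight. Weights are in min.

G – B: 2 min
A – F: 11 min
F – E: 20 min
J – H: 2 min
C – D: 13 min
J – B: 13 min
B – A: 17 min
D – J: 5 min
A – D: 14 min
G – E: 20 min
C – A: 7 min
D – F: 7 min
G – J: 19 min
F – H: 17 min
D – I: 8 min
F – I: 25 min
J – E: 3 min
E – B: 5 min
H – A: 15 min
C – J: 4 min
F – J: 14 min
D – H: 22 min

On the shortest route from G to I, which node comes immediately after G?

B

Compare a few routes:
G → B → E → J → D → I: 2+5+3+5+8 = 23
G → B → J → D → I: 2+13+5+8 = 28
G → B → E → J → C → D → I: 2+5+3+4+13+8 = 35
G → J → D → I: 19+5+8 = 32
The minimum is 23 min via G → B → E → J → D → I.
So from G the first move is to B.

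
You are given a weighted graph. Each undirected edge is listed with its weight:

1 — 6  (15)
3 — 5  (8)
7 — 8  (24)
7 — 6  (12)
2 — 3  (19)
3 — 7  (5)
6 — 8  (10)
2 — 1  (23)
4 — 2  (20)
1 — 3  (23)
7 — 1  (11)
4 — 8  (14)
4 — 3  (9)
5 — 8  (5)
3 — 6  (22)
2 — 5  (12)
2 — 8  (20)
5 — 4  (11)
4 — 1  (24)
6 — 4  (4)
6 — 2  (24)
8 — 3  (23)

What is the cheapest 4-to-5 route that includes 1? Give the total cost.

43

Best 4 to 1: 4 → 6 → 1 costing 19
Best 1 to 5: 1 → 7 → 3 → 5 costing 24
Total via 1: 19 + 24 = 43.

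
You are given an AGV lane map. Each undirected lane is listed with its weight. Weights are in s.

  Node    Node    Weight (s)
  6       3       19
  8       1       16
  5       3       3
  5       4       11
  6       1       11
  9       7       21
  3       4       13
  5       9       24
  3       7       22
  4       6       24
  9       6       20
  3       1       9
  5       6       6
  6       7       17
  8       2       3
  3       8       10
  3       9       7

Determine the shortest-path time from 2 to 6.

Candidate routes:
2 - 8 - 3 - 6: 3+10+19 = 32
2 - 8 - 1 - 6: 3+16+11 = 30
2 - 8 - 3 - 5 - 6: 3+10+3+6 = 22
The minimum is 22 s via 2 - 8 - 3 - 5 - 6.

22 s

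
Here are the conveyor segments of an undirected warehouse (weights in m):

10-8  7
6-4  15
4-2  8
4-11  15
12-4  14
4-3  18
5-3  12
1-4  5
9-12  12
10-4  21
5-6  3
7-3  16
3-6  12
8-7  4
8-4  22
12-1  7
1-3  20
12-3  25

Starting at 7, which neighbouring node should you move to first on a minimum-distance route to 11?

8

Compare a few routes:
7–8–4–11: 4+22+15 = 41
7–8–10–4–11: 4+7+21+15 = 47
7–3–4–11: 16+18+15 = 49
Cheapest is 7–8–4–11 at 41 m.
So from 7 the first move is to 8.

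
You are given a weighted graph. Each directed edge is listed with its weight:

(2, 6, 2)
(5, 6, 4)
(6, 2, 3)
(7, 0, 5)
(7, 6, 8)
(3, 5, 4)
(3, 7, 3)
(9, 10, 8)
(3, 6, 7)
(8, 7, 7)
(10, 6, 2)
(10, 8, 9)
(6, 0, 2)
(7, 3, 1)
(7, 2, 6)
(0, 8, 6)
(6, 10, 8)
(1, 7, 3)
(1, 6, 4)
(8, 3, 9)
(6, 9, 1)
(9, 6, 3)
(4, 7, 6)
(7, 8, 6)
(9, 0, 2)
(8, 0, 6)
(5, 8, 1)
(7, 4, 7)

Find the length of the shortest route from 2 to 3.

Compare a few routes:
2 → 6 → 0 → 8 → 7 → 3: 2+2+6+7+1 = 18
2 → 6 → 0 → 8 → 3: 2+2+6+9 = 19
2 → 6 → 9 → 0 → 8 → 7 → 3: 2+1+2+6+7+1 = 19
Cheapest is 2 → 6 → 0 → 8 → 7 → 3 at 18.

18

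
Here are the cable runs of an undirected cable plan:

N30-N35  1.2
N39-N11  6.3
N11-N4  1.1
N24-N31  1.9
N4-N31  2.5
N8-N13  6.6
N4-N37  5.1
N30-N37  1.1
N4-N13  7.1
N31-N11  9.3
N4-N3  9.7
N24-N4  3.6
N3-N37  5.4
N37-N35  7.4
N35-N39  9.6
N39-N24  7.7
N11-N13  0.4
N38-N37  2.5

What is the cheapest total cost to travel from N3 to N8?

Settle nodes by increasing distance from N3:
N3: 0
N37: 5.4  (via N3)
N30: 6.5  (via N37)
N35: 7.7  (via N30)
N38: 7.9  (via N37)
N4: 9.7  (via N3)
N11: 10.8  (via N4)
N13: 11.2  (via N11)
N31: 12.2  (via N4)
N24: 13.3  (via N4)
N39: 17.1  (via N11)
N8: 17.8  (via N13)
Shortest route: N3 → N4 → N11 → N13 → N8 = 17.8.

17.8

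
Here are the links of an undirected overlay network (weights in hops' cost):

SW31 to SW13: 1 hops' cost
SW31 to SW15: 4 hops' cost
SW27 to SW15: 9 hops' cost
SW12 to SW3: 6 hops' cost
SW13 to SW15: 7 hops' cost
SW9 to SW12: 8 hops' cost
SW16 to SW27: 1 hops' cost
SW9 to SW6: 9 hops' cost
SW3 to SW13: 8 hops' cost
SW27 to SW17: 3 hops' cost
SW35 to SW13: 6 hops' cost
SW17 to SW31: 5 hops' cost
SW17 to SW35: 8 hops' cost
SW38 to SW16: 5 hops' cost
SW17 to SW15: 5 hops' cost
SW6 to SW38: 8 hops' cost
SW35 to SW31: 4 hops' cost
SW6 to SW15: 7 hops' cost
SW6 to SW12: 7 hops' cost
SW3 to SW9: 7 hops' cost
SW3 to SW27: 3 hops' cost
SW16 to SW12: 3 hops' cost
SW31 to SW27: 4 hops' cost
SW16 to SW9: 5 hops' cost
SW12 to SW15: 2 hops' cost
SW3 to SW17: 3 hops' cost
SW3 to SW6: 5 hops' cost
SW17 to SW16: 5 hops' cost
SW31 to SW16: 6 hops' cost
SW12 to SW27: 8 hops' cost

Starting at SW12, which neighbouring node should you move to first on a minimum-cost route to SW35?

SW15

Candidate routes:
SW12 - SW15 - SW31 - SW13 - SW35: 2+4+1+6 = 13
SW12 - SW16 - SW31 - SW35: 3+6+4 = 13
SW12 - SW15 - SW31 - SW35: 2+4+4 = 10
SW12 - SW16 - SW27 - SW31 - SW35: 3+1+4+4 = 12
The minimum is 10 hops' cost via SW12 - SW15 - SW31 - SW35.
So from SW12 the first move is to SW15.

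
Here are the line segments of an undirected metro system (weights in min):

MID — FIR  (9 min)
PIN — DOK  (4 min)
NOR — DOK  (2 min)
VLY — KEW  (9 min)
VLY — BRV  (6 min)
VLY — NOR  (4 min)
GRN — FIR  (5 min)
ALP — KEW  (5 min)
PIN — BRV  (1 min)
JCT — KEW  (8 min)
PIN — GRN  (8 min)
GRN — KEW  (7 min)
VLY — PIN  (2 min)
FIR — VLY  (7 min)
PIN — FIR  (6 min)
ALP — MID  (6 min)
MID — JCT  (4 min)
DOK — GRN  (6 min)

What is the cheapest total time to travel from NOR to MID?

20 min

Compare a few routes:
NOR - VLY - PIN - FIR - MID: 4+2+6+9 = 21
NOR - VLY - FIR - MID: 4+7+9 = 20
The minimum is 20 min via NOR - VLY - FIR - MID.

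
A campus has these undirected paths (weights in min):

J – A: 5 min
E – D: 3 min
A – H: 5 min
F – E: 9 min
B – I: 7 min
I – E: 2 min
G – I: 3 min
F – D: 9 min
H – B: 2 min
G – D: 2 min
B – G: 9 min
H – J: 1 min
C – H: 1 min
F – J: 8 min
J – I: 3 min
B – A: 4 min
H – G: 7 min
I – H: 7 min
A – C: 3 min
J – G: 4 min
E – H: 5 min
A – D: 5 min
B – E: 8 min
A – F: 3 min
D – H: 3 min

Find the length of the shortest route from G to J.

Running Dijkstra from G:
G: 0
D: 2  (via G)
I: 3  (via G)
J: 4  (via G)
Shortest route: G–J = 4 min.

4 min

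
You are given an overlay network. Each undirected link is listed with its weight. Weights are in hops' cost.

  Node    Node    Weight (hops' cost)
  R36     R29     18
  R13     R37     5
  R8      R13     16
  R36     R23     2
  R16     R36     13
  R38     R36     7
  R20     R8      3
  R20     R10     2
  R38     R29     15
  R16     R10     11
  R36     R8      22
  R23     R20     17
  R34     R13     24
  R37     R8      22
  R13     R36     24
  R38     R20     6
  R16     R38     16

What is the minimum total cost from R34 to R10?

Settle nodes by increasing distance from R34:
R34: 0
R13: 24  (via R34)
R37: 29  (via R13)
R8: 40  (via R13)
R20: 43  (via R8)
R10: 45  (via R20)
Shortest route: R34 → R13 → R8 → R20 → R10 = 45 hops' cost.

45 hops' cost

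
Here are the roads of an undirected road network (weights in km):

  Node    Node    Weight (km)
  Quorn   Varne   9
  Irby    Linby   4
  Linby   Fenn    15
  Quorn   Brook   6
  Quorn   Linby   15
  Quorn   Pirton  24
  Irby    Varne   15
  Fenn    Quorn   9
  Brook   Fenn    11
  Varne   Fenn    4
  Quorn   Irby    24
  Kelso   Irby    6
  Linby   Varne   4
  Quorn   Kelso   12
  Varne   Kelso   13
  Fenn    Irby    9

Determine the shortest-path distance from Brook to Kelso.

Running Dijkstra from Brook:
Brook: 0
Quorn: 6  (via Brook)
Fenn: 11  (via Brook)
Varne: 15  (via Quorn)
Kelso: 18  (via Quorn)
Shortest route: Brook → Quorn → Kelso = 18 km.

18 km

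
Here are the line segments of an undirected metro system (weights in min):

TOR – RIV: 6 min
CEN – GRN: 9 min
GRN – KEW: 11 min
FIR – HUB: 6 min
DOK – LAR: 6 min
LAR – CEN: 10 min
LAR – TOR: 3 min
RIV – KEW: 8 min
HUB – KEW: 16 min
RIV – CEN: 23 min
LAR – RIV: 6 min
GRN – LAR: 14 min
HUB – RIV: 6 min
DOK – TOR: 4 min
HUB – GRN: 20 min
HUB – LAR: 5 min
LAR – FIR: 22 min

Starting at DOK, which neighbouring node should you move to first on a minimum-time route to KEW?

Enumerating some paths:
DOK–LAR–RIV–KEW: 6+6+8 = 20
DOK–LAR–TOR–RIV–KEW: 6+3+6+8 = 23
DOK–TOR–RIV–KEW: 4+6+8 = 18
DOK–TOR–LAR–RIV–KEW: 4+3+6+8 = 21
The minimum is 18 min via DOK–TOR–RIV–KEW.
So from DOK the first move is to TOR.

TOR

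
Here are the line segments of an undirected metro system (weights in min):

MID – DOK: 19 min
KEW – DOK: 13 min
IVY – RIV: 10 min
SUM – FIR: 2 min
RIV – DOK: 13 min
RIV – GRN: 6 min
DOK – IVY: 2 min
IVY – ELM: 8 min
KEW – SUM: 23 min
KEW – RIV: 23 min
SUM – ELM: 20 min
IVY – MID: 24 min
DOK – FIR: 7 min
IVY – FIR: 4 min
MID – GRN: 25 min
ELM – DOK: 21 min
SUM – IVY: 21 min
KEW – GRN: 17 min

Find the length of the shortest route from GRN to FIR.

20 min

Running Dijkstra from GRN:
GRN: 0
RIV: 6  (via GRN)
IVY: 16  (via RIV)
KEW: 17  (via GRN)
DOK: 18  (via IVY)
FIR: 20  (via IVY)
Shortest route: GRN–RIV–IVY–FIR = 20 min.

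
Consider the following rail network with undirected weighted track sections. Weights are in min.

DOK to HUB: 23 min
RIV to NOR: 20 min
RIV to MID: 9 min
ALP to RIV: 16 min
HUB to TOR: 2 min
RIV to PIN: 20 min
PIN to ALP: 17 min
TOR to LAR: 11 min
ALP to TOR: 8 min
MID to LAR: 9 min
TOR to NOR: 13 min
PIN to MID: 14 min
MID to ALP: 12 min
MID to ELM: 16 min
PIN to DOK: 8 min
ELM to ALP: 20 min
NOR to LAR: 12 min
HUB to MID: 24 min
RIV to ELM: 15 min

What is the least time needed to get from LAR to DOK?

31 min

Candidate routes:
LAR → TOR → ALP → PIN → DOK: 11+8+17+8 = 44
LAR → TOR → HUB → DOK: 11+2+23 = 36
LAR → MID → PIN → DOK: 9+14+8 = 31
LAR → MID → RIV → PIN → DOK: 9+9+20+8 = 46
Cheapest is LAR → MID → PIN → DOK at 31 min.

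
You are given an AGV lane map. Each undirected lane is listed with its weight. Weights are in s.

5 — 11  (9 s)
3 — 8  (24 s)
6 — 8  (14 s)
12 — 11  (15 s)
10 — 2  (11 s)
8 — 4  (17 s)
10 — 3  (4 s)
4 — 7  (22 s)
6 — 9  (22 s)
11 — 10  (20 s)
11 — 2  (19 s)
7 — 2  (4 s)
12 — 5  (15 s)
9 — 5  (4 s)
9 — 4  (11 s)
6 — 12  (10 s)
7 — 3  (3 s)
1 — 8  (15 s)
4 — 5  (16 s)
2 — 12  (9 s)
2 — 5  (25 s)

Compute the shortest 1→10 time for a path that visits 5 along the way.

Best 1 to 5: 1–8–4–9–5 costing 47
Best 5 to 10: 5–11–10 costing 29
Total via 5: 47 + 29 = 76 s.

76 s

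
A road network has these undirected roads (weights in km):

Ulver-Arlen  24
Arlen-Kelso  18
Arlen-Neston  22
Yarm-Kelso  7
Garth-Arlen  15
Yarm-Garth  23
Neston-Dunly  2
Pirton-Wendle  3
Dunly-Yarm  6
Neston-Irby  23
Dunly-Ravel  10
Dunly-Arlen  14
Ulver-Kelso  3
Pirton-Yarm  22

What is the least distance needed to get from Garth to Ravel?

39 km

Settle nodes by increasing distance from Garth:
Garth: 0
Arlen: 15  (via Garth)
Yarm: 23  (via Garth)
Dunly: 29  (via Arlen)
Kelso: 30  (via Yarm)
Neston: 31  (via Dunly)
Ulver: 33  (via Kelso)
Ravel: 39  (via Dunly)
Shortest route: Garth–Arlen–Dunly–Ravel = 39 km.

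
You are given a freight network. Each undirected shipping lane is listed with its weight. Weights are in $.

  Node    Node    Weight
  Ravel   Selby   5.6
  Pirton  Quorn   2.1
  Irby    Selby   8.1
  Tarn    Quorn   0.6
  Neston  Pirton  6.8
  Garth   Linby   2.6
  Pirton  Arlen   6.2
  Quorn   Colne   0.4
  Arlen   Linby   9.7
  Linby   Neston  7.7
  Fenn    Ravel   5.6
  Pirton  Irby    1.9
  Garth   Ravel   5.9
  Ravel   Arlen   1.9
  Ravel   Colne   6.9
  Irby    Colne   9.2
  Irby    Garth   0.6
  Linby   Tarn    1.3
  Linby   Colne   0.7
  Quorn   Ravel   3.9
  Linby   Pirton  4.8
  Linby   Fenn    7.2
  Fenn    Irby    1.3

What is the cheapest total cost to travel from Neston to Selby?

Shortest distances from Neston:
Neston: 0
Pirton: 6.8  (via Neston)
Linby: 7.7  (via Neston)
Colne: 8.4  (via Linby)
Irby: 8.7  (via Pirton)
Quorn: 8.8  (via Colne)
Tarn: 9  (via Linby)
Garth: 9.3  (via Irby)
Fenn: 10  (via Irby)
Ravel: 12.7  (via Quorn)
Arlen: 13  (via Pirton)
Selby: 16.8  (via Irby)
Shortest route: Neston–Pirton–Irby–Selby = $16.8.

$16.8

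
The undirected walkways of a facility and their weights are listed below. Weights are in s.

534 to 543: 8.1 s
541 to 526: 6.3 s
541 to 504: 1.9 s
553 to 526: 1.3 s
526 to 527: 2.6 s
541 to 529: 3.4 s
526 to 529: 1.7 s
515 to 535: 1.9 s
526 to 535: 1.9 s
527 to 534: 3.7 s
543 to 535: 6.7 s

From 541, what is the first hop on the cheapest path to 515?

Compare a few routes:
541 - 526 - 535 - 515: 6.3+1.9+1.9 = 10.1
541 - 529 - 526 - 535 - 515: 3.4+1.7+1.9+1.9 = 8.9
The minimum is 8.9 s via 541 - 529 - 526 - 535 - 515.
So from 541 the first move is to 529.

529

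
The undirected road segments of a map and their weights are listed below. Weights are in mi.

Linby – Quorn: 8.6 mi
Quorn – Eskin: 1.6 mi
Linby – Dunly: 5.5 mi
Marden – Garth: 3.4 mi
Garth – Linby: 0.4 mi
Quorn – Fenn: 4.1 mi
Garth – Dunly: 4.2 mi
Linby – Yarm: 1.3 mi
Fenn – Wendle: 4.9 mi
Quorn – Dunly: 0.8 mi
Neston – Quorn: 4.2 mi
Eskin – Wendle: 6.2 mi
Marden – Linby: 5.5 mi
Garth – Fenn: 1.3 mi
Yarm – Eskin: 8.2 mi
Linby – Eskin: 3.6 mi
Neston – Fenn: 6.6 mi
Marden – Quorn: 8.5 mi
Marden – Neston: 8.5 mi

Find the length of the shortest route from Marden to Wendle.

9.6 mi

Shortest distances from Marden:
Marden: 0
Garth: 3.4  (via Marden)
Linby: 3.8  (via Garth)
Fenn: 4.7  (via Garth)
Yarm: 5.1  (via Linby)
Eskin: 7.4  (via Linby)
Dunly: 7.6  (via Garth)
Quorn: 8.4  (via Dunly)
Neston: 8.5  (via Marden)
Wendle: 9.6  (via Fenn)
Shortest route: Marden → Garth → Fenn → Wendle = 9.6 mi.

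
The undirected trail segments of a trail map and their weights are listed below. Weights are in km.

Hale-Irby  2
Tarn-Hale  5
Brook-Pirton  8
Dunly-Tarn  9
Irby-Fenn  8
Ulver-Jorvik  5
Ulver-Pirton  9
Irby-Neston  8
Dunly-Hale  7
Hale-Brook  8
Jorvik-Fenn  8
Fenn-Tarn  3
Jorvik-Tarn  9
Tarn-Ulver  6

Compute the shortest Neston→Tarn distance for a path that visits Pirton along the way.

41 km

Shortest Neston→Pirton: Neston → Irby → Hale → Brook → Pirton = 26
Shortest Pirton→Tarn: Pirton → Ulver → Tarn = 15
Total via Pirton: 26 + 15 = 41 km.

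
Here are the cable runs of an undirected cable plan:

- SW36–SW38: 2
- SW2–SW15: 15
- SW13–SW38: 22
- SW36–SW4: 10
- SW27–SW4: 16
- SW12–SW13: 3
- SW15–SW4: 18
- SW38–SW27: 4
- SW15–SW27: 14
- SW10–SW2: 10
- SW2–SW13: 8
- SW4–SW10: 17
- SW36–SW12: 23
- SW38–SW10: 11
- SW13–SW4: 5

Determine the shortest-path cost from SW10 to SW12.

Running Dijkstra from SW10:
SW10: 0
SW2: 10  (via SW10)
SW38: 11  (via SW10)
SW36: 13  (via SW38)
SW27: 15  (via SW38)
SW4: 17  (via SW10)
SW13: 18  (via SW2)
SW12: 21  (via SW13)
Shortest route: SW10 → SW2 → SW13 → SW12 = 21.

21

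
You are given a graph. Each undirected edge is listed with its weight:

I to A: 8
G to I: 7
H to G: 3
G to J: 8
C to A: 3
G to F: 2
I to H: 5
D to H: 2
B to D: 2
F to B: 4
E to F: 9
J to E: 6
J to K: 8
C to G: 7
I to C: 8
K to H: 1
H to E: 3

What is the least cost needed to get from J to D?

11

Enumerating some paths:
J → G → H → D: 8+3+2 = 13
J → G → F → B → D: 8+2+4+2 = 16
J → E → H → D: 6+3+2 = 11
Cheapest is J → E → H → D at 11.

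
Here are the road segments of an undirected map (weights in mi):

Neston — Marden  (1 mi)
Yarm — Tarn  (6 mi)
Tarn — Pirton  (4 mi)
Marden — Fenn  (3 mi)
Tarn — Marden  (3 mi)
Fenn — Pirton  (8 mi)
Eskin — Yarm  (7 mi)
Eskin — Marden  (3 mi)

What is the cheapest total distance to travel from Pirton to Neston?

Settle nodes by increasing distance from Pirton:
Pirton: 0
Tarn: 4  (via Pirton)
Marden: 7  (via Tarn)
Neston: 8  (via Marden)
Shortest route: Pirton → Tarn → Marden → Neston = 8 mi.

8 mi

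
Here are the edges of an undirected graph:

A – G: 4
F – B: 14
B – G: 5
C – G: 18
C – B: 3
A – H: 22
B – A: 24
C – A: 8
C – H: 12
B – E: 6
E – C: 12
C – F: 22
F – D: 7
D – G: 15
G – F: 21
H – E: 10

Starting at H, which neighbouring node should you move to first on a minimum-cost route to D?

C

Compare a few routes:
H–C–B–G–D: 12+3+5+15 = 35
H–C–B–F–D: 12+3+14+7 = 36
The minimum is 35 via H–C–B–G–D.
So from H the first move is to C.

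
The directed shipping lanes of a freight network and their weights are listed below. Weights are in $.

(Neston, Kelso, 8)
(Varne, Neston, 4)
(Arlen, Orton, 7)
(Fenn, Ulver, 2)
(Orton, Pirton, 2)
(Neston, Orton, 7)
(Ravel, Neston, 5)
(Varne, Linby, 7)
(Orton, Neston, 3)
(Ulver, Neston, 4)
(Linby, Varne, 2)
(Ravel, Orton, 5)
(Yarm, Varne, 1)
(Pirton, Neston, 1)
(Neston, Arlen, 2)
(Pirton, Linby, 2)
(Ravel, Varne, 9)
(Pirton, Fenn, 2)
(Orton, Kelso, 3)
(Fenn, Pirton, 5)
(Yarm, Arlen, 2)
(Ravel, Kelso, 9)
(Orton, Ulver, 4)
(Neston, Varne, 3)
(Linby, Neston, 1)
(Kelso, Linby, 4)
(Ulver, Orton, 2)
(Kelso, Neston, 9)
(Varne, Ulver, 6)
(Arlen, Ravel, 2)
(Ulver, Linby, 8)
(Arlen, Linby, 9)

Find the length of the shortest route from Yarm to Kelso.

$12

Running Dijkstra from Yarm:
Yarm: 0
Varne: 1  (via Yarm)
Arlen: 2  (via Yarm)
Ravel: 4  (via Arlen)
Neston: 5  (via Varne)
Ulver: 7  (via Varne)
Linby: 8  (via Varne)
Orton: 9  (via Arlen)
Pirton: 11  (via Orton)
Kelso: 12  (via Orton)
Shortest route: Yarm → Arlen → Orton → Kelso = $12.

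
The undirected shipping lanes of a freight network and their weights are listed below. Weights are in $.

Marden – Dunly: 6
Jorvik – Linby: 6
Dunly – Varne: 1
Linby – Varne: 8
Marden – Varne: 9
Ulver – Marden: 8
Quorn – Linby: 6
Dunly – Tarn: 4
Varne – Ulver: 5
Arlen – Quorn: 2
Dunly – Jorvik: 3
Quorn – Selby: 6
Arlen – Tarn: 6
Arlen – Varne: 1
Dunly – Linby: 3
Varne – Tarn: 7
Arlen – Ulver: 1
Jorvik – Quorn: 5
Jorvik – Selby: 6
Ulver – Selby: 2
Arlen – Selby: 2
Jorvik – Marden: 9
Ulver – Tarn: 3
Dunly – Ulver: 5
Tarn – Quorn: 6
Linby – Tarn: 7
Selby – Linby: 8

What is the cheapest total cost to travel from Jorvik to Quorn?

Candidate routes:
Jorvik → Dunly → Ulver → Arlen → Quorn: 3+5+1+2 = 11
Jorvik → Quorn: 5 = 5
Jorvik → Dunly → Varne → Arlen → Quorn: 3+1+1+2 = 7
Jorvik → Selby → Arlen → Quorn: 6+2+2 = 10
The minimum is $5 via Jorvik → Quorn.

$5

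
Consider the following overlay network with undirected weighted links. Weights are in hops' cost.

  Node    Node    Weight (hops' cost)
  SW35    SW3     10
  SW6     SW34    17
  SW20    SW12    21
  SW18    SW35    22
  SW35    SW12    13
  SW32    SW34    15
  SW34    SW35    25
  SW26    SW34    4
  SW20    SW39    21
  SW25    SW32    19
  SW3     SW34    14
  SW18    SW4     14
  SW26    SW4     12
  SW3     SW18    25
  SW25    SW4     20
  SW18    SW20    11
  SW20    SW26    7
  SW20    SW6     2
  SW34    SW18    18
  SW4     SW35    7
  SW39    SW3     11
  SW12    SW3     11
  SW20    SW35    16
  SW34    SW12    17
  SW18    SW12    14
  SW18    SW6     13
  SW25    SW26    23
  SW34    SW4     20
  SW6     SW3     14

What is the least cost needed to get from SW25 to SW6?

32 hops' cost

Shortest distances from SW25:
SW25: 0
SW32: 19  (via SW25)
SW4: 20  (via SW25)
SW26: 23  (via SW25)
SW35: 27  (via SW4)
SW34: 27  (via SW26)
SW20: 30  (via SW26)
SW6: 32  (via SW20)
Shortest route: SW25 → SW26 → SW20 → SW6 = 32 hops' cost.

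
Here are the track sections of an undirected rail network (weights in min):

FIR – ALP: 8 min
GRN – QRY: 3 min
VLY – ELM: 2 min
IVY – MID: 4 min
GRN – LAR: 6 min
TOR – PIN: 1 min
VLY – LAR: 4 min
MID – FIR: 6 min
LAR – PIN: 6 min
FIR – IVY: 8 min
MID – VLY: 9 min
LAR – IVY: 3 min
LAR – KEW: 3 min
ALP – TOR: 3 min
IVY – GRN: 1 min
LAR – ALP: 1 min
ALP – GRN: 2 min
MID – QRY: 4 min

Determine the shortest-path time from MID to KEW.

Compare a few routes:
MID - IVY - GRN - LAR - KEW: 4+1+6+3 = 14
MID - IVY - GRN - ALP - LAR - KEW: 4+1+2+1+3 = 11
MID - IVY - LAR - KEW: 4+3+3 = 10
MID - QRY - GRN - ALP - LAR - KEW: 4+3+2+1+3 = 13
Cheapest is MID - IVY - LAR - KEW at 10 min.

10 min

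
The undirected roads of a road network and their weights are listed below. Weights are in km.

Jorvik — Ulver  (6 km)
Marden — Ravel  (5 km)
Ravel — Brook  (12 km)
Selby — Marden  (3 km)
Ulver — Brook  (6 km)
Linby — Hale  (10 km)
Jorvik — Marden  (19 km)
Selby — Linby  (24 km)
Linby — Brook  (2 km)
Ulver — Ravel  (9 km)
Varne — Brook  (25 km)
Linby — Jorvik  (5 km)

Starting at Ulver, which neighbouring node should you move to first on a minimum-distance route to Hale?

Compare a few routes:
Ulver - Jorvik - Linby - Hale: 6+5+10 = 21
Ulver - Brook - Linby - Hale: 6+2+10 = 18
The minimum is 18 km via Ulver - Brook - Linby - Hale.
So from Ulver the first move is to Brook.

Brook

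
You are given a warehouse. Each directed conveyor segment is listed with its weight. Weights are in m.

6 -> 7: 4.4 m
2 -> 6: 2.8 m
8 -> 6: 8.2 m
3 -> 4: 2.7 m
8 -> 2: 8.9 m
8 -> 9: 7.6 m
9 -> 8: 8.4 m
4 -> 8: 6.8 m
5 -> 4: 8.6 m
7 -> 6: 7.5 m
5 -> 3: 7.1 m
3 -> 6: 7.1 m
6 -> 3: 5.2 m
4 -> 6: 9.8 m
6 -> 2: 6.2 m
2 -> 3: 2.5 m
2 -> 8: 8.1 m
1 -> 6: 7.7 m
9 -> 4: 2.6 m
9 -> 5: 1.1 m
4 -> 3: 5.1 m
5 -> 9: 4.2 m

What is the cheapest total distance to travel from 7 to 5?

Running Dijkstra from 7:
7: 0
6: 7.5  (via 7)
3: 12.7  (via 6)
2: 13.7  (via 6)
4: 15.4  (via 3)
8: 21.8  (via 2)
9: 29.4  (via 8)
5: 30.5  (via 9)
Shortest route: 7 → 6 → 2 → 8 → 9 → 5 = 30.5 m.

30.5 m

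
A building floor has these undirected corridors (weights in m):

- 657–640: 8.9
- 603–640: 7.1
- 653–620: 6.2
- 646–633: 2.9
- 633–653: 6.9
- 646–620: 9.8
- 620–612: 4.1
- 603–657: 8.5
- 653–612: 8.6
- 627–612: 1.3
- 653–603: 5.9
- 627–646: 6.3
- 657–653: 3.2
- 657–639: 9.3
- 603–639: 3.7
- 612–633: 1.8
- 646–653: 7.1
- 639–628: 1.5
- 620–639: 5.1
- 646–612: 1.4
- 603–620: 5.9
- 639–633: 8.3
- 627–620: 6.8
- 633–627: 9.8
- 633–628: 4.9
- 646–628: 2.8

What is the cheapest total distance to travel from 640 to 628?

Shortest distances from 640:
640: 0
603: 7.1  (via 640)
657: 8.9  (via 640)
639: 10.8  (via 603)
653: 12.1  (via 657)
628: 12.3  (via 639)
Shortest route: 640–603–639–628 = 12.3 m.

12.3 m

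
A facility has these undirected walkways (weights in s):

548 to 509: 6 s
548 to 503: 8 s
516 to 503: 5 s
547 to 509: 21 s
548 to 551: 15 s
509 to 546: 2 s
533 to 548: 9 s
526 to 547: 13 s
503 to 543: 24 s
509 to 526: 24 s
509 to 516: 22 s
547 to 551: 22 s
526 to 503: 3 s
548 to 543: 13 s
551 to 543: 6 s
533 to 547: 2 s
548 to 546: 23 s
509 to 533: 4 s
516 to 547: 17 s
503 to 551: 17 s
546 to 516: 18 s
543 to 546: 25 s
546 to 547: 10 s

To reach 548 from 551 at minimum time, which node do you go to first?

548

Candidate routes:
551–543–548: 6+13 = 19
551–548: 15 = 15
Cheapest is 551–548 at 15 s.
So from 551 the first move is to 548.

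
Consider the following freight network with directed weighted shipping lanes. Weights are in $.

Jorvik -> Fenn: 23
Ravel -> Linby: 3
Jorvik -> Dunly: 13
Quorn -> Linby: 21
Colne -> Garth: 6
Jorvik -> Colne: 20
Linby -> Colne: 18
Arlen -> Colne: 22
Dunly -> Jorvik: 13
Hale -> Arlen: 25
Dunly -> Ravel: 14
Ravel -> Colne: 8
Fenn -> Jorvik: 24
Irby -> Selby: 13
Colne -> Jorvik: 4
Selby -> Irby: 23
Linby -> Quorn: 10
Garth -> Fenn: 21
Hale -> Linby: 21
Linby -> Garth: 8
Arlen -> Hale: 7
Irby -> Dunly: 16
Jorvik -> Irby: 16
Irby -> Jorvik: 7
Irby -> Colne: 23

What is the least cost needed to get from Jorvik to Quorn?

Candidate routes:
Jorvik–Dunly–Ravel–Linby–Quorn: 13+14+3+10 = 40
Jorvik–Irby–Dunly–Ravel–Linby–Quorn: 16+16+14+3+10 = 59
The minimum is $40 via Jorvik–Dunly–Ravel–Linby–Quorn.

$40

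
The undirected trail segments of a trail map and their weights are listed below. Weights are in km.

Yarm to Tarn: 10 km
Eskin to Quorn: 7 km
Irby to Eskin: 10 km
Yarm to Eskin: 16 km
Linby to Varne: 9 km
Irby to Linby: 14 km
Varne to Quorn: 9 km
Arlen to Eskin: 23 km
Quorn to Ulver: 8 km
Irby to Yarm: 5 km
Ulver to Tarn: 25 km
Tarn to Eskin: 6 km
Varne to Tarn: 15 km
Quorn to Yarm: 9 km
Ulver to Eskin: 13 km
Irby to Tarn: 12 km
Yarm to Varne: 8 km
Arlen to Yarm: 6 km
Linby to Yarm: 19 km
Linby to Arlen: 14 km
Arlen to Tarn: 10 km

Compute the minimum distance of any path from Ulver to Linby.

Settle nodes by increasing distance from Ulver:
Ulver: 0
Quorn: 8  (via Ulver)
Eskin: 13  (via Ulver)
Varne: 17  (via Quorn)
Yarm: 17  (via Quorn)
Tarn: 19  (via Eskin)
Irby: 22  (via Yarm)
Arlen: 23  (via Yarm)
Linby: 26  (via Varne)
Shortest route: Ulver → Quorn → Varne → Linby = 26 km.

26 km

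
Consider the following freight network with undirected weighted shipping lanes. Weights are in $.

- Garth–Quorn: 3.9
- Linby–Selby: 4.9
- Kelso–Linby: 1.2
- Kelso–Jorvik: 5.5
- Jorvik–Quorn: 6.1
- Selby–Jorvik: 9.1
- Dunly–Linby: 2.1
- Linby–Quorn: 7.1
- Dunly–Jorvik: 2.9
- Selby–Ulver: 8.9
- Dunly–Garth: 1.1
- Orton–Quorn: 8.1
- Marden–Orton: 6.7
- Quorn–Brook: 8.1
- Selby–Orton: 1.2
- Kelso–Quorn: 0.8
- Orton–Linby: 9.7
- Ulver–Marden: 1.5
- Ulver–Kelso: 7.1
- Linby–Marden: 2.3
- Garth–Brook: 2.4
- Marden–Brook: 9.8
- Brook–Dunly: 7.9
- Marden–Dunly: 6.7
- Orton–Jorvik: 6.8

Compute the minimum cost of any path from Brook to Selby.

$10.5

Shortest distances from Brook:
Brook: 0
Garth: 2.4  (via Brook)
Dunly: 3.5  (via Garth)
Linby: 5.6  (via Dunly)
Quorn: 6.3  (via Garth)
Jorvik: 6.4  (via Dunly)
Kelso: 6.8  (via Linby)
Marden: 7.9  (via Linby)
Ulver: 9.4  (via Marden)
Selby: 10.5  (via Linby)
Shortest route: Brook → Garth → Dunly → Linby → Selby = $10.5.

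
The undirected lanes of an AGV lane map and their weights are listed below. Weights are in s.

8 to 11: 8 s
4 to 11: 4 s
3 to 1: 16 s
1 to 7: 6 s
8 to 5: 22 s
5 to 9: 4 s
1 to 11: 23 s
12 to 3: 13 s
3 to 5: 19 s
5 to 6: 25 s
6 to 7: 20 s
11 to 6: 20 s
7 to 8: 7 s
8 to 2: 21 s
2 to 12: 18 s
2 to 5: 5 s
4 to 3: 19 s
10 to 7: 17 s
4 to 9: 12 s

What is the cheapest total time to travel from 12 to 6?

Enumerating some paths:
12–2–5–6: 18+5+25 = 48
12–3–1–7–6: 13+16+6+20 = 55
The minimum is 48 s via 12–2–5–6.

48 s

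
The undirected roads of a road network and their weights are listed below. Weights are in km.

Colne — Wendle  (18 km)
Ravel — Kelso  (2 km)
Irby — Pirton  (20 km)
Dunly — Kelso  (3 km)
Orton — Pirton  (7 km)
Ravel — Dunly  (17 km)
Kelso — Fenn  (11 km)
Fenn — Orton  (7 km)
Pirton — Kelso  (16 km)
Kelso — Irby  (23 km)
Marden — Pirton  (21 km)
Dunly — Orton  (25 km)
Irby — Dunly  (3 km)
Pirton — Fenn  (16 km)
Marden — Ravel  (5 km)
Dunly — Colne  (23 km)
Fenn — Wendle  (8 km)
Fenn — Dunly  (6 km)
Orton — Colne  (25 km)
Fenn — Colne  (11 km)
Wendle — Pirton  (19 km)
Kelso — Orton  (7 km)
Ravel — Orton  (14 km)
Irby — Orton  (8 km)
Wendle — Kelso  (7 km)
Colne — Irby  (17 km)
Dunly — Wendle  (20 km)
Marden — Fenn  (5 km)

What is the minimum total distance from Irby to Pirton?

Candidate routes:
Irby → Pirton: 20 = 20
Irby → Orton → Pirton: 8+7 = 15
Irby → Dunly → Kelso → Orton → Pirton: 3+3+7+7 = 20
Cheapest is Irby → Orton → Pirton at 15 km.

15 km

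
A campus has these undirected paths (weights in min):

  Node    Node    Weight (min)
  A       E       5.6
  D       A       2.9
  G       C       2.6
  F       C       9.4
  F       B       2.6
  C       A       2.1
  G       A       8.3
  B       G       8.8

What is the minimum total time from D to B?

Enumerating some paths:
D–A–G–B: 2.9+8.3+8.8 = 20
D–A–C–G–B: 2.9+2.1+2.6+8.8 = 16.4
D–A–C–F–B: 2.9+2.1+9.4+2.6 = 17
Cheapest is D–A–C–G–B at 16.4 min.

16.4 min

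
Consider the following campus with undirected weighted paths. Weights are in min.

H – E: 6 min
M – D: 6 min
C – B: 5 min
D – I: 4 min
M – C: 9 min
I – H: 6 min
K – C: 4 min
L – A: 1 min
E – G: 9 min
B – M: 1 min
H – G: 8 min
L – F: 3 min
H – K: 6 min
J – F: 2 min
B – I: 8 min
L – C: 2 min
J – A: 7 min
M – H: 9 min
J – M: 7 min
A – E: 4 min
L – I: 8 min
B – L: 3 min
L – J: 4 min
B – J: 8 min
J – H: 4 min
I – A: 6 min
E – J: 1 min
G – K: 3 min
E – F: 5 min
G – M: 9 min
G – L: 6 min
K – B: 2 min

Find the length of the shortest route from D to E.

14 min

Candidate routes:
D–I–A–E: 4+6+4 = 14
D–M–B–L–J–E: 6+1+3+4+1 = 15
D–I–H–J–E: 4+6+4+1 = 15
Cheapest is D–I–A–E at 14 min.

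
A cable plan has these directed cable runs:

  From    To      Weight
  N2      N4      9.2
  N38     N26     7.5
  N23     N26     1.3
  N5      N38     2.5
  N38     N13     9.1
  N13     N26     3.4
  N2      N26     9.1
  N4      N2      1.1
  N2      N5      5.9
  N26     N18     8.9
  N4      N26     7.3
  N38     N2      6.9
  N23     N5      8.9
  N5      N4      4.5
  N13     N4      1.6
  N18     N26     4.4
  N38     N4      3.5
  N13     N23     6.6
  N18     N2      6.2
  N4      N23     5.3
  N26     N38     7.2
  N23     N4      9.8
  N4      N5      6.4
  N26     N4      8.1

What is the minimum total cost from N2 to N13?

Running Dijkstra from N2:
N2: 0
N5: 5.9  (via N2)
N38: 8.4  (via N5)
N26: 9.1  (via N2)
N4: 9.2  (via N2)
N23: 14.5  (via N4)
N13: 17.5  (via N38)
Shortest route: N2 → N5 → N38 → N13 = 17.5.

17.5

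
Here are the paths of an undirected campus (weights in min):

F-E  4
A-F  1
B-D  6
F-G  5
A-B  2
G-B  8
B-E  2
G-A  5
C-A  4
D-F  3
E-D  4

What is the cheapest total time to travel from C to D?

Compare a few routes:
C–A–F–E–D: 4+1+4+4 = 13
C–A–B–E–D: 4+2+2+4 = 12
C–A–F–D: 4+1+3 = 8
C–A–B–D: 4+2+6 = 12
The minimum is 8 min via C–A–F–D.

8 min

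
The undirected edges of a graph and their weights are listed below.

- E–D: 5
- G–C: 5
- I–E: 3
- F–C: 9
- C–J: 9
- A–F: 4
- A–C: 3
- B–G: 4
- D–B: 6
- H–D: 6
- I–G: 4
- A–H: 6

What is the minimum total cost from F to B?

16

Settle nodes by increasing distance from F:
F: 0
A: 4  (via F)
C: 7  (via A)
H: 10  (via A)
G: 12  (via C)
B: 16  (via G)
Shortest route: F → A → C → G → B = 16.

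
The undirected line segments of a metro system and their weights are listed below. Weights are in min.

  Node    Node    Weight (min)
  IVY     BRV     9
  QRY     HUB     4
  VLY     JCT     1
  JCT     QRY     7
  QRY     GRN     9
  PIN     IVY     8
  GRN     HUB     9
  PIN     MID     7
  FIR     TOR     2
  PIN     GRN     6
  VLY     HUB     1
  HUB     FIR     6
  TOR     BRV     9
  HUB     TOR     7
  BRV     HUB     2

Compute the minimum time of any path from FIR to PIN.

Running Dijkstra from FIR:
FIR: 0
TOR: 2  (via FIR)
HUB: 6  (via FIR)
VLY: 7  (via HUB)
JCT: 8  (via VLY)
BRV: 8  (via HUB)
QRY: 10  (via HUB)
GRN: 15  (via HUB)
IVY: 17  (via BRV)
PIN: 21  (via GRN)
Shortest route: FIR → HUB → GRN → PIN = 21 min.

21 min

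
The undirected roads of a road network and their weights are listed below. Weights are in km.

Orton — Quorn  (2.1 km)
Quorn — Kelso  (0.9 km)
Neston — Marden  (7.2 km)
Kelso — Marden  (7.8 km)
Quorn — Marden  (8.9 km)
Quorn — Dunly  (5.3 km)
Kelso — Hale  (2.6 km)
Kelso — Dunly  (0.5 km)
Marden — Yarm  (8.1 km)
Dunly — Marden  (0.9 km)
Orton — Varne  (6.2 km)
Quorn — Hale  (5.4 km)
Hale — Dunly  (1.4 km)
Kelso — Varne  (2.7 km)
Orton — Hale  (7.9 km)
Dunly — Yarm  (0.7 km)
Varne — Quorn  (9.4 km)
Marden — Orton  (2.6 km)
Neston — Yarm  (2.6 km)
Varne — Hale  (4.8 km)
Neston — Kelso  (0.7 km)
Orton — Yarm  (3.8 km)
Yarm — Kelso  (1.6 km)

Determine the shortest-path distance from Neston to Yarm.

Settle nodes by increasing distance from Neston:
Neston: 0
Kelso: 0.7  (via Neston)
Dunly: 1.2  (via Kelso)
Quorn: 1.6  (via Kelso)
Yarm: 1.9  (via Dunly)
Shortest route: Neston–Kelso–Dunly–Yarm = 1.9 km.

1.9 km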